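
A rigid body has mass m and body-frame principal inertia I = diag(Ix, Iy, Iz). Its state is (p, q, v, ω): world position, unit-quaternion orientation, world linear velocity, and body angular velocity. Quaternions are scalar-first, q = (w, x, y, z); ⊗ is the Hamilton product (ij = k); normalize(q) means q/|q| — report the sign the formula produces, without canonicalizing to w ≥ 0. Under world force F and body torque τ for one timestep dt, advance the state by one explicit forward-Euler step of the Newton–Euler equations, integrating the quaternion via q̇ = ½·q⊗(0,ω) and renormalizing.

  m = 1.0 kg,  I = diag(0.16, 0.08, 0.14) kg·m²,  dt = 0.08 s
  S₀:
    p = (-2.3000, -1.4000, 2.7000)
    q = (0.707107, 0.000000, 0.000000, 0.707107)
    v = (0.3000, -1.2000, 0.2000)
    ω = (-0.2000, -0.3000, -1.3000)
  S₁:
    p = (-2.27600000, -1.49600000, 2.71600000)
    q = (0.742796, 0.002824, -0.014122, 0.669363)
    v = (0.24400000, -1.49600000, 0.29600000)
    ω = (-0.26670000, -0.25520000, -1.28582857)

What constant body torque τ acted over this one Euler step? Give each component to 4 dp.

τ = (-0.1100, 0.0500, 0.0200)

ω₁ − ω₀ = (-0.06670000, 0.04480000, 0.01417143)
gyro term ω₀×Iω₀ = (0.0234, 0.0052, -0.0048)
τ = I·(Δω/dt) + ω₀×(Iω₀) = (-0.1100, 0.0500, 0.0200)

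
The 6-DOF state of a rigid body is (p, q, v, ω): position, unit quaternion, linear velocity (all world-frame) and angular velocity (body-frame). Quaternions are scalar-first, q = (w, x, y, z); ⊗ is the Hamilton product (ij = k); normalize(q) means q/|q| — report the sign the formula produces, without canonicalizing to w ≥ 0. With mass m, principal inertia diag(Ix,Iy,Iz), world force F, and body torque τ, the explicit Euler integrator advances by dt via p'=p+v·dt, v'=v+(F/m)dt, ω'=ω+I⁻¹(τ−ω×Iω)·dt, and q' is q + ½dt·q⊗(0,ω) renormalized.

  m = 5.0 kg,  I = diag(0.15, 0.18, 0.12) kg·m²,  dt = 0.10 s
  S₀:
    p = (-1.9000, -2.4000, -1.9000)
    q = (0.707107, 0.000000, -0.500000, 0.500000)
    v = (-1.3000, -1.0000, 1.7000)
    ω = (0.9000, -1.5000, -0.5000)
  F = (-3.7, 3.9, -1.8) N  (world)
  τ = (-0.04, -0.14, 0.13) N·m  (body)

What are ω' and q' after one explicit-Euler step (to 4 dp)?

ω' = (0.9033, -1.5703, -0.3579)
q' = (0.6793, 0.0815, -0.5284, 0.5027)

gyro term ω×Iω = (-0.0450, -0.0135, -0.0405)
(τ − ω×Iω)/I = (0.0333, -0.7028, 1.4208)
ω' = ω + α·dt = (0.9033, -1.5703, -0.3579)
Hamilton product q⊗(0,ω) = (-0.5000000, 1.6363963, -0.6106605, 0.0964465)
q' = normalize(q + ½dt·q⊗(0,ω)) = (0.6793, 0.0815, -0.5284, 0.5027)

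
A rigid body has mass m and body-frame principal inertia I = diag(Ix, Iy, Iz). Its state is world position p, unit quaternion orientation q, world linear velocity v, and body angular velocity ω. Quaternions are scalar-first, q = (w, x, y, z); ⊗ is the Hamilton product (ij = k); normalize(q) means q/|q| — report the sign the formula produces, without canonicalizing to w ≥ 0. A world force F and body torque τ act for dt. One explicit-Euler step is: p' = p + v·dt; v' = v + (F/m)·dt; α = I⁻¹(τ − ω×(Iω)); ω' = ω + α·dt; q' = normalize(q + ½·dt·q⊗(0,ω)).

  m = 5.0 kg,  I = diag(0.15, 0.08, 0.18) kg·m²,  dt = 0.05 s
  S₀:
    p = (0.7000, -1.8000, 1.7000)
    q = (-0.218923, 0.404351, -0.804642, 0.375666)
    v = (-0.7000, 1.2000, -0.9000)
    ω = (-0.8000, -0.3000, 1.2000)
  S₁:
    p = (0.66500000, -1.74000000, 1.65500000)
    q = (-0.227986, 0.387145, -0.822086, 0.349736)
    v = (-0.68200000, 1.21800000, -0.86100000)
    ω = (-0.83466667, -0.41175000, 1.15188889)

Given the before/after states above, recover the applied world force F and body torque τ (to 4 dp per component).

v₁ − v₀ = (0.01800000, 0.01800000, 0.03900000)
applied force F = (1.8000, 1.8000, 3.9000)
ω₁ − ω₀ = (-0.03466667, -0.11175000, -0.04811111)
precession coupling = (-0.0360, 0.0288, -0.0168)
τ = I·(Δω/dt) + ω₀×(Iω₀) = (-0.1400, -0.1500, -0.1900)

F = (1.8000, 1.8000, 3.9000)
τ = (-0.1400, -0.1500, -0.1900)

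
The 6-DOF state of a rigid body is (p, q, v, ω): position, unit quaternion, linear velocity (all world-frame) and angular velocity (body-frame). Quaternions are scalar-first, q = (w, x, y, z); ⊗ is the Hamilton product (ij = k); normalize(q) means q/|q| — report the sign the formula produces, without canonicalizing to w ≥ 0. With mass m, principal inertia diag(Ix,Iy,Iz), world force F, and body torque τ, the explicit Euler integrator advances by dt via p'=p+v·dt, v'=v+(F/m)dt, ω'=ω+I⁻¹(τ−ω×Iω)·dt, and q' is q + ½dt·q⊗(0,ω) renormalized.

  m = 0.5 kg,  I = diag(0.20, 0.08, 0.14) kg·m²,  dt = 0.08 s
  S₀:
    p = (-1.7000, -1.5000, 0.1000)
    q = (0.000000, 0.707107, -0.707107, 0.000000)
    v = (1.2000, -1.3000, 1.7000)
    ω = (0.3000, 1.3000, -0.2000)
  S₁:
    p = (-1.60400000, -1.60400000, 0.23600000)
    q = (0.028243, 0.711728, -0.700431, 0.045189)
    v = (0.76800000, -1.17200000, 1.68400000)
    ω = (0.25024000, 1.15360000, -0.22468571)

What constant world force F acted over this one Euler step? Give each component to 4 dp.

Δv = v₁−v₀ = (-0.43200000, 0.12800000, -0.01600000)
m·(v₁−v₀)/dt = (-2.7000, 0.8000, -0.1000)

F = (-2.7000, 0.8000, -0.1000)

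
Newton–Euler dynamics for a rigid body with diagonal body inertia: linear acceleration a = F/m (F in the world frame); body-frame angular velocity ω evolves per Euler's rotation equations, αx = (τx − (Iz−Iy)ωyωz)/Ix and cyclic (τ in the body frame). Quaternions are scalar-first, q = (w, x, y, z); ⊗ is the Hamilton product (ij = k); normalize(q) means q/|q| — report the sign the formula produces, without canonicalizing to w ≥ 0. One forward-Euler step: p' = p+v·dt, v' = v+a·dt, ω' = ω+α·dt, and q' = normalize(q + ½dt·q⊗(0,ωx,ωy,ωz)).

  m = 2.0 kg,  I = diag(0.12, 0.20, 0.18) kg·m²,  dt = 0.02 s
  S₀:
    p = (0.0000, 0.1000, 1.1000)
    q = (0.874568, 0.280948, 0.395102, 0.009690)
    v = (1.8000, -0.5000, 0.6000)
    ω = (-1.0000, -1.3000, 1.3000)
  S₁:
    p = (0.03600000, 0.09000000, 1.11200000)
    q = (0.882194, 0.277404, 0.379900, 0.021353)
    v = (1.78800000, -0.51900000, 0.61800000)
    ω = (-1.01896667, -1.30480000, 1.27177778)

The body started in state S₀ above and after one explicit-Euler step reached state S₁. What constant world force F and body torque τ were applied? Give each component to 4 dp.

F = (-1.2000, -1.9000, 1.8000)
τ = (-0.0800, 0.0300, -0.1500)

rate change Δω = (-0.01896667, -0.00480000, -0.02822222)
τ = I·(Δω/dt) + ω₀×(Iω₀) = (-0.0800, 0.0300, -0.1500)
Δv = v₁−v₀ = (-0.01200000, -0.01900000, 0.01800000)
applied force F = (-1.2000, -1.9000, 1.8000)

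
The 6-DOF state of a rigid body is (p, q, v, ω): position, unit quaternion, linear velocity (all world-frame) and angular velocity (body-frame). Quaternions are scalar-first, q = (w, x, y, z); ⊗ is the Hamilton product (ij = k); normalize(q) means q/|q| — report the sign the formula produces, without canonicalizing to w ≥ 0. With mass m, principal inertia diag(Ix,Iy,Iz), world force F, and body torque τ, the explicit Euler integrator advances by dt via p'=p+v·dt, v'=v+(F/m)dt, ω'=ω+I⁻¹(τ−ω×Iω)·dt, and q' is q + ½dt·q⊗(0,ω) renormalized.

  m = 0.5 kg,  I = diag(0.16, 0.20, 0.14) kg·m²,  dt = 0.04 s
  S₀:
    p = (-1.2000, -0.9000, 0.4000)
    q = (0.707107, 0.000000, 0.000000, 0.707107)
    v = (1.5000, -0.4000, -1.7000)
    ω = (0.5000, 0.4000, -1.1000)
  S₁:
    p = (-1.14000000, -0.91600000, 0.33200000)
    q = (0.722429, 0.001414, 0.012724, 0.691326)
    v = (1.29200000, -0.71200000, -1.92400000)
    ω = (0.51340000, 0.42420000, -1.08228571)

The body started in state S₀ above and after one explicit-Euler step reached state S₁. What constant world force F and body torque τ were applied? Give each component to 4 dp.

velocity change Δv = (-0.20800000, -0.31200000, -0.22400000)
applied force F = (-2.6000, -3.9000, -2.8000)
Δω = ω₁−ω₀ = (0.01340000, 0.02420000, 0.01771429)
precession coupling = (0.0264, -0.0110, 0.0080)
I·α + gyro = (0.0800, 0.1100, 0.0700)

F = (-2.6000, -3.9000, -2.8000)
τ = (0.0800, 0.1100, 0.0700)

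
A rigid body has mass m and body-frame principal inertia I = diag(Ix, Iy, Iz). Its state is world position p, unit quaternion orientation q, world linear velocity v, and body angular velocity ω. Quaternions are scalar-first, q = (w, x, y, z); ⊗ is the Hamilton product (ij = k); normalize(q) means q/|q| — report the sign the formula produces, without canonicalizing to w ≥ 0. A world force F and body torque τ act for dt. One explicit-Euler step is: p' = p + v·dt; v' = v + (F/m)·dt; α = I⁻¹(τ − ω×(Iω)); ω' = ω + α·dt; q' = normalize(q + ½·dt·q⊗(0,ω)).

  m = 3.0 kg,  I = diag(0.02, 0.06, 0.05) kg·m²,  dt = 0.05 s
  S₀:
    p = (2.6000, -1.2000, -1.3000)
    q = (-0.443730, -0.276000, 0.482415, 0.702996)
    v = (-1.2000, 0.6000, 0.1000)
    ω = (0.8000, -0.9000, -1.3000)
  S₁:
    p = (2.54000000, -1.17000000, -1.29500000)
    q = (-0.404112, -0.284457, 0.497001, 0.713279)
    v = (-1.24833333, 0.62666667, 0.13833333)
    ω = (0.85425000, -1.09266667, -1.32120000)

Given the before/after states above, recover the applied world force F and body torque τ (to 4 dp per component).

F = (-2.9000, 1.6000, 2.3000)
τ = (0.0100, -0.2000, -0.0500)

Δv = v₁−v₀ = (-0.04833333, 0.02666667, 0.03833333)
F = m·Δv/dt = (-2.9000, 1.6000, 2.3000)
rate change Δω = (0.05425000, -0.19266667, -0.02120000)
τ = I·(Δω/dt) + ω₀×(Iω₀) = (0.0100, -0.2000, -0.0500)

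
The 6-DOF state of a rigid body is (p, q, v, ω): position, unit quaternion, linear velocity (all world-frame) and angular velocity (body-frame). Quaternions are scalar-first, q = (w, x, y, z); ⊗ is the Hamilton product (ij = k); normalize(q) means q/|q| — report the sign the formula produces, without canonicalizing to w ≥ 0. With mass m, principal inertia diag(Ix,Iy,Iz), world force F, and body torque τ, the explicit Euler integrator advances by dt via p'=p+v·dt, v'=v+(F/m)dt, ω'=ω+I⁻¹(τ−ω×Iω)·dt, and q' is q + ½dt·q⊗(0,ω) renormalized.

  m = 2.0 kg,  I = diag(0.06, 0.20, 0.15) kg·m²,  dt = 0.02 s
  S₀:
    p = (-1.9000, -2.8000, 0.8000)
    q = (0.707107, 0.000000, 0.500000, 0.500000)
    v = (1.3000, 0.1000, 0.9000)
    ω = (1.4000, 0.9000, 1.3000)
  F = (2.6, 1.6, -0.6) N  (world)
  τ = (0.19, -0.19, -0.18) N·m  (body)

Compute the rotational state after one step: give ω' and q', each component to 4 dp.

gyro term ω×Iω = (-0.0585, -0.1638, 0.1764)
α = I⁻¹(τ − ω×Iω) = (4.1417, -0.1310, -2.3760)
ω' = ω + α·dt = (1.4828, 0.8974, 1.2525)
2q̇ = q⊗(0,ω) = (-1.1000000, 1.1899498, 1.3363963, 0.2192391)
q + ½dt·q⊗(0,ω), renormalized = (0.6960, 0.0119, 0.5132, 0.5021)

ω' = (1.4828, 0.8974, 1.2525)
q' = (0.6960, 0.0119, 0.5132, 0.5021)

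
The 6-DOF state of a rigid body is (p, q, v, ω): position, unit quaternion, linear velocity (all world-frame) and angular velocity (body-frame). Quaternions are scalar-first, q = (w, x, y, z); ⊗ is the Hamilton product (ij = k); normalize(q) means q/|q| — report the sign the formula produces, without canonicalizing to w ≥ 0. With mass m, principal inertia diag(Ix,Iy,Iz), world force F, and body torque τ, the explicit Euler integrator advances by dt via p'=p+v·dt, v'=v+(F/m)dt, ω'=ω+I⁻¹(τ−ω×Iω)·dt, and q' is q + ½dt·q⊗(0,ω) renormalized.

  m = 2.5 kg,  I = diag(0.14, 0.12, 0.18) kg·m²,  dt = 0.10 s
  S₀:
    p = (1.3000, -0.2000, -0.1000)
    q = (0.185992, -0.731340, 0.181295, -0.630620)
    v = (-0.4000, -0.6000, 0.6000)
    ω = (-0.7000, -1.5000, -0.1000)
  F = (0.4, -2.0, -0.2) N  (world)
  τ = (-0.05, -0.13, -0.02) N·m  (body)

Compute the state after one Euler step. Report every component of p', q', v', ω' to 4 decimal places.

a = (0.1600, -0.8000, -0.0800)
p' = p + v·dt = (1.2600, -0.2600, -0.0400)
v' = v + a·dt = (-0.3840, -0.6800, 0.5920)
ω×(Iω) gyroscopic = (0.0090, -0.0028, -0.0210)
α = I⁻¹(τ − ω×Iω) = (-0.4214, -1.0600, 0.0056)
ω + α·dt = (-0.7421, -1.6060, -0.0994)
2q̇ = q⊗(0,ω) = (-0.3030575, -1.0942539, 0.0893120, 1.2053173)
updated quaternion q' = (0.1703, -0.7834, 0.1851, -0.5684)

p' = (1.2600, -0.2600, -0.0400)
q' = (0.1703, -0.7834, 0.1851, -0.5684)
v' = (-0.3840, -0.6800, 0.5920)
ω' = (-0.7421, -1.6060, -0.0994)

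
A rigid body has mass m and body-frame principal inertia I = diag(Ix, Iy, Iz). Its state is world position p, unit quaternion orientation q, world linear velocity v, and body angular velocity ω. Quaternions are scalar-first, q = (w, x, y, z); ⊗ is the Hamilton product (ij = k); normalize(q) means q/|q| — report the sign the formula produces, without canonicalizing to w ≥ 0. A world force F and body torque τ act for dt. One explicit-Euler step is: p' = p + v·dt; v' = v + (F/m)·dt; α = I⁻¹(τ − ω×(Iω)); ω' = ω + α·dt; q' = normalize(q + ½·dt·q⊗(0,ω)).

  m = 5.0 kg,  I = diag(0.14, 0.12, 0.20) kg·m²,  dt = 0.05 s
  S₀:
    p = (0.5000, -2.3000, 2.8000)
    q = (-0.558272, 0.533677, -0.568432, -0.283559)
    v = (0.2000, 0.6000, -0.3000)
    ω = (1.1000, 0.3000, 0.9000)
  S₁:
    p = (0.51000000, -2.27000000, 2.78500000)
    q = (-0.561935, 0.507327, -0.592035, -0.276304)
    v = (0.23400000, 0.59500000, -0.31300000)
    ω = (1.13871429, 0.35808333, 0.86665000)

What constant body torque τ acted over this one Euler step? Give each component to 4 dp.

rate change Δω = (0.03871429, 0.05808333, -0.03335000)
precession coupling = (0.0216, -0.0594, -0.0066)
τ = I·(Δω/dt) + ω₀×(Iω₀) = (0.1300, 0.0800, -0.1400)

τ = (0.1300, 0.0800, -0.1400)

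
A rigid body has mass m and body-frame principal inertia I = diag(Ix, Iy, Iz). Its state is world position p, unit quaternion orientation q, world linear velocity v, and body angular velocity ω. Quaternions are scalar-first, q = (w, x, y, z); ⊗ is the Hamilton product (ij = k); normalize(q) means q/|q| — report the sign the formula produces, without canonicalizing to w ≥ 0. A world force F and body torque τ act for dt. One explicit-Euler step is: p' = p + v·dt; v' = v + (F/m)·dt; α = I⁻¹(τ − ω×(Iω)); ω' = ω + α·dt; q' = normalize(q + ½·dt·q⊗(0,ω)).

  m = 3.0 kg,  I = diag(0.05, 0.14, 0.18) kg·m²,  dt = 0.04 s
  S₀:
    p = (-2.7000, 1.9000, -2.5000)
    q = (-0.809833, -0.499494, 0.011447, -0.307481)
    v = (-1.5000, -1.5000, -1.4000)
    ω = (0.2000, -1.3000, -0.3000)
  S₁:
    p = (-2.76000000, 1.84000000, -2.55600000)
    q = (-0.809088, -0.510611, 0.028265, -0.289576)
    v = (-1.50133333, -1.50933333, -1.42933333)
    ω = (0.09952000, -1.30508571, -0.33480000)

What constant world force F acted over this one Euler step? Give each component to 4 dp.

F = (-0.1000, -0.7000, -2.2000)

v₁ − v₀ = (-0.00133333, -0.00933333, -0.02933333)
applied force F = (-0.1000, -0.7000, -2.2000)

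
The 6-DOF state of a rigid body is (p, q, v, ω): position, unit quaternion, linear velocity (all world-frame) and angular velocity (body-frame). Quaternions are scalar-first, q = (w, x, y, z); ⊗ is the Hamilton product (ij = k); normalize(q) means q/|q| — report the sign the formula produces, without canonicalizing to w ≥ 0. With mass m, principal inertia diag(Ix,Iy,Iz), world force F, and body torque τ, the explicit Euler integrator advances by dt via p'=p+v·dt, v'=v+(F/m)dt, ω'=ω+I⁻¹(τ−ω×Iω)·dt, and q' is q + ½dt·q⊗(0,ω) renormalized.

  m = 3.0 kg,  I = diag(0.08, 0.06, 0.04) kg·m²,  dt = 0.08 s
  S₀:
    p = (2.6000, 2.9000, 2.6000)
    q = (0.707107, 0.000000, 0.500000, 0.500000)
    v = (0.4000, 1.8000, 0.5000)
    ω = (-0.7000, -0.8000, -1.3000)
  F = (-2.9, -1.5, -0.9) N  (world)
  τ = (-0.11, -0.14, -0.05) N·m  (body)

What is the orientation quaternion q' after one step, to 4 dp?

q' = (0.7474, -0.0297, 0.4623, 0.4762)

Hamilton product q⊗(0,ω) = (1.0500000, -0.7449749, -0.9156856, -0.5692391)
q + ½dt·q⊗(0,ω), renormalized = (0.7474, -0.0297, 0.4623, 0.4762)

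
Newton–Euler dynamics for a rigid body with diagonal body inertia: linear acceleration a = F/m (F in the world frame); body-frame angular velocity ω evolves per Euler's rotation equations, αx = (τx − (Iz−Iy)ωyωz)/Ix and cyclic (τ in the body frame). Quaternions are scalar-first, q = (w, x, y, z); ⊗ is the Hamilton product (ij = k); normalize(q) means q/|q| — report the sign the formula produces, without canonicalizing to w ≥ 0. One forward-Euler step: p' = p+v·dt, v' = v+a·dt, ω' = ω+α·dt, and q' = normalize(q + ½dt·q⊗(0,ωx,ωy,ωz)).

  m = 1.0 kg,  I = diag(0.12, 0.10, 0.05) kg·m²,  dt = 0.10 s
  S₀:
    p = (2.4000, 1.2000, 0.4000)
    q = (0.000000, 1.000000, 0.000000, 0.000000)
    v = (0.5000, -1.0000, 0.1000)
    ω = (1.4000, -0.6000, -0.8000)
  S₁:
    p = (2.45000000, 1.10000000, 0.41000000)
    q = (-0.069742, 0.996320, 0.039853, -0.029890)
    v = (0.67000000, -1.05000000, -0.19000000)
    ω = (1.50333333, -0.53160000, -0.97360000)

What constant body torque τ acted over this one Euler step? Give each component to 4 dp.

τ = (0.1000, -0.0100, -0.0700)

Δω = ω₁−ω₀ = (0.10333333, 0.06840000, -0.17360000)
gyro term ω₀×Iω₀ = (-0.0240, -0.0784, 0.0168)
applied torque τ = (0.1000, -0.0100, -0.0700)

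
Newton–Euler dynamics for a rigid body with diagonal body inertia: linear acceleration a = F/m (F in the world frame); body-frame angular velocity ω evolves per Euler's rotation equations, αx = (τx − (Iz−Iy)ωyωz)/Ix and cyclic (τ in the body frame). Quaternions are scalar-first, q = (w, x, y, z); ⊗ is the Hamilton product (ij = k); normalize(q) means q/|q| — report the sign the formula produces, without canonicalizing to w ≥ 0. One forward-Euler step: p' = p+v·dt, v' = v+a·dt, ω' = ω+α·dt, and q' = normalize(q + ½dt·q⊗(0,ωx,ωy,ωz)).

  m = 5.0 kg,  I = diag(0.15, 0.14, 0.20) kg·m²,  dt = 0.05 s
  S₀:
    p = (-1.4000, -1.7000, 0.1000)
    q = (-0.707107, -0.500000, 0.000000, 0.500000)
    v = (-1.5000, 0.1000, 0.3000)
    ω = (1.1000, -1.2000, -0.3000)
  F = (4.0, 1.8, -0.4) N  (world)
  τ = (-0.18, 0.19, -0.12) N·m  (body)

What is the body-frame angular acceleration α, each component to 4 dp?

α = (-1.3440, 1.2393, -0.6660)

gyro term ω×Iω = (0.0216, 0.0165, 0.0132)
angular accel α = (-1.3440, 1.2393, -0.6660)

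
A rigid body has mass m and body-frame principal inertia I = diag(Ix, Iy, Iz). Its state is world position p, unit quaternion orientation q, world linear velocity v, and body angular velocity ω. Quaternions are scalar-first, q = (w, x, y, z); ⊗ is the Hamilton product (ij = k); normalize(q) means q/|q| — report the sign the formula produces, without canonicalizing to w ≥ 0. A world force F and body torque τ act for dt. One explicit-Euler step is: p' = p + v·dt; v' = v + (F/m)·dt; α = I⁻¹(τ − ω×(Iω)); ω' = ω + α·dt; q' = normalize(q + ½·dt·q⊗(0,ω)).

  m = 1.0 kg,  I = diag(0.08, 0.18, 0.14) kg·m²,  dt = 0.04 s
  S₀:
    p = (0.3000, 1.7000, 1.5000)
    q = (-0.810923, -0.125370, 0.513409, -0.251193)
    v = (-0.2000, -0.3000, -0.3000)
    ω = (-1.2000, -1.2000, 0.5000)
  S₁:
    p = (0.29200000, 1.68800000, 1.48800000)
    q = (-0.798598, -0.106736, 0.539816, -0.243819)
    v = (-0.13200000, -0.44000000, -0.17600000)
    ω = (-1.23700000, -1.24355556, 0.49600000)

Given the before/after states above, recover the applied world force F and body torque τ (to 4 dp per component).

rate change Δω = (-0.03700000, -0.04355556, -0.00400000)
gyro term ω₀×Iω₀ = (0.0240, 0.0360, 0.1440)
τ = I·(Δω/dt) + ω₀×(Iω₀) = (-0.0500, -0.1600, 0.1300)
v₁ − v₀ = (0.06800000, -0.14000000, 0.12400000)
F = m·Δv/dt = (1.7000, -3.5000, 3.1000)

F = (1.7000, -3.5000, 3.1000)
τ = (-0.0500, -0.1600, 0.1300)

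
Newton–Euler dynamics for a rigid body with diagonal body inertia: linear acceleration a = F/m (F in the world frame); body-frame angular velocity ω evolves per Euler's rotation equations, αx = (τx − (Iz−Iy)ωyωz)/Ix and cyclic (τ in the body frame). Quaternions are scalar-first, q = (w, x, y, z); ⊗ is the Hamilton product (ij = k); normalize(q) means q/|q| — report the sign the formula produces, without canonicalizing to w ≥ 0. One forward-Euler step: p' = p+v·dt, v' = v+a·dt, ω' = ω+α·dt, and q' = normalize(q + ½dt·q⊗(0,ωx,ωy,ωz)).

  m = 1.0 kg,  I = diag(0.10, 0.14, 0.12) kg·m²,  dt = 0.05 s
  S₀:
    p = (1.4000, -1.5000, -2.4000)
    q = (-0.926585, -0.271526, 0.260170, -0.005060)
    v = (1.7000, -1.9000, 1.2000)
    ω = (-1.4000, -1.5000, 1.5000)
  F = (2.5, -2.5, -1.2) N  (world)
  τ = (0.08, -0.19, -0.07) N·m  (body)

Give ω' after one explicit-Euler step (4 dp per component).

precession coupling ω×(Iω) = (0.0450, 0.0420, 0.0840)
(τ − ω×Iω)/I = (0.3500, -1.6571, -1.2833)
ω + α·dt = (-1.3825, -1.5829, 1.4358)

ω' = (-1.3825, -1.5829, 1.4358)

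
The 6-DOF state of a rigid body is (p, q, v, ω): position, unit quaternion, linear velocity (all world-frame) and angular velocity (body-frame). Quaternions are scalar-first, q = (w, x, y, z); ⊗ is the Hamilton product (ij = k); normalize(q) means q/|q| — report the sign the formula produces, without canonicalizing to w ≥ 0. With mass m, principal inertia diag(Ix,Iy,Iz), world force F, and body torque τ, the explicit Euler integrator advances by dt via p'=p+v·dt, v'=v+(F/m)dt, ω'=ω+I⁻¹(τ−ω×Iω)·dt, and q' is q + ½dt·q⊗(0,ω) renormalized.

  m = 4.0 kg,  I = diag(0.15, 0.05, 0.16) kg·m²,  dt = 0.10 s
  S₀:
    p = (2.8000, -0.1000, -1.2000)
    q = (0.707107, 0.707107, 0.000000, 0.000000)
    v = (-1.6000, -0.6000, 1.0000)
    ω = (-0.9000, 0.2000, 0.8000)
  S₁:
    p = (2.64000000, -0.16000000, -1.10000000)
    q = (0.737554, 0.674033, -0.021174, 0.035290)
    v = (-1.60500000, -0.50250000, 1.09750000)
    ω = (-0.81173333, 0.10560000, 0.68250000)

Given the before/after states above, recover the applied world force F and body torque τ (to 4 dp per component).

F = (-0.2000, 3.9000, 3.9000)
τ = (0.1500, -0.0400, -0.1700)

v₁ − v₀ = (-0.00500000, 0.09750000, 0.09750000)
applied force F = (-0.2000, 3.9000, 3.9000)
Δω = ω₁−ω₀ = (0.08826667, -0.09440000, -0.11750000)
gyro term ω₀×Iω₀ = (0.0176, 0.0072, 0.0180)
τ = I·(Δω/dt) + ω₀×(Iω₀) = (0.1500, -0.0400, -0.1700)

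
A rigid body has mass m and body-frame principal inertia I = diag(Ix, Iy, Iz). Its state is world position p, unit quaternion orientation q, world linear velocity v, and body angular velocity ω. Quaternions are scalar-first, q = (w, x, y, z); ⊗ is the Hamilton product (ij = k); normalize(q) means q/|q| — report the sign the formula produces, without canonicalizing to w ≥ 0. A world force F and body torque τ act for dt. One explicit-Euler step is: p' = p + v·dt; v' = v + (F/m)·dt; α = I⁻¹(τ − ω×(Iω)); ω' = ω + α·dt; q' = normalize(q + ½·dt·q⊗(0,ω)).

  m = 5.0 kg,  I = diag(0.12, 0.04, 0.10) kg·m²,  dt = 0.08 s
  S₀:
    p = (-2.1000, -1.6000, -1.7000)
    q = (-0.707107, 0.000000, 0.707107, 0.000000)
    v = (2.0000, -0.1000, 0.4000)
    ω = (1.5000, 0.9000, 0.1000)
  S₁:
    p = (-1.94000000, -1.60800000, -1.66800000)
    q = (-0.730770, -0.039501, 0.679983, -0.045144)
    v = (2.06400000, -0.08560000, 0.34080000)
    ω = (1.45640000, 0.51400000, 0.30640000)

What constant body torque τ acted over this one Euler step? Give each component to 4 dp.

rate change Δω = (-0.04360000, -0.38600000, 0.20640000)
gyro term ω₀×Iω₀ = (0.0054, 0.0030, -0.1080)
applied torque τ = (-0.0600, -0.1900, 0.1500)

τ = (-0.0600, -0.1900, 0.1500)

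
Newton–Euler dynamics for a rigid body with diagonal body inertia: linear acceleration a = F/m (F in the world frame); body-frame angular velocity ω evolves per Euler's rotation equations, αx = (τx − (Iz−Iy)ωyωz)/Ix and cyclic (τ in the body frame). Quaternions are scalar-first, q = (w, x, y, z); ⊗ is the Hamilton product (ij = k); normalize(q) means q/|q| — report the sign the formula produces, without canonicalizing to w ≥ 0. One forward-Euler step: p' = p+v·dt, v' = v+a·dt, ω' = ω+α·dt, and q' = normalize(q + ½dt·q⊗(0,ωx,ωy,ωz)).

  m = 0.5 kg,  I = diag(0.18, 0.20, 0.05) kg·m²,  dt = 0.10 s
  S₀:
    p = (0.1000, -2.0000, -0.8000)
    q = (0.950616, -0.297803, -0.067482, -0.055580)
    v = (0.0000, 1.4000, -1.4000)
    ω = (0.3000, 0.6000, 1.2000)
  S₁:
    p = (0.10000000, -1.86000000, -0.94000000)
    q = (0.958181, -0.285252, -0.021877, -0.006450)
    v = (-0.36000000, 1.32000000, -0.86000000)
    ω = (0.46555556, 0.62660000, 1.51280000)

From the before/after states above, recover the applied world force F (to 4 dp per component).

F = (-1.8000, -0.4000, 2.7000)

Δv = v₁−v₀ = (-0.36000000, -0.08000000, 0.54000000)
m·(v₁−v₀)/dt = (-1.8000, -0.4000, 2.7000)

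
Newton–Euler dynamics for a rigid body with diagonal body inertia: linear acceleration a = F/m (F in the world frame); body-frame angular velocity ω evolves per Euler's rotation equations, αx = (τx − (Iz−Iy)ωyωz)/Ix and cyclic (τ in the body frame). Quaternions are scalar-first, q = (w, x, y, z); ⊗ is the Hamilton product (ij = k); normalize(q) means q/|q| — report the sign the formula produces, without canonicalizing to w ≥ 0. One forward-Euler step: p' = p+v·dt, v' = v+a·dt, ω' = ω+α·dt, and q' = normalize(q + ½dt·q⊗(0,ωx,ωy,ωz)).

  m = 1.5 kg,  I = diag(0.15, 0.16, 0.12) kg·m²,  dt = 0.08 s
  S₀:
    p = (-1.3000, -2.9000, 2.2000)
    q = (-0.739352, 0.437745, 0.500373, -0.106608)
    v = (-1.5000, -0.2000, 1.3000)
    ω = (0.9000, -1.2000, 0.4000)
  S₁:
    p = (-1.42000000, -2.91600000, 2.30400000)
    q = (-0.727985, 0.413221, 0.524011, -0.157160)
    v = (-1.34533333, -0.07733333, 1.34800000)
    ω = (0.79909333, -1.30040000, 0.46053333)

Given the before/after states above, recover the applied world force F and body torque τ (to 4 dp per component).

F = (2.9000, 2.3000, 0.9000)
τ = (-0.1700, -0.1900, 0.0800)

Δω = ω₁−ω₀ = (-0.10090667, -0.10040000, 0.06053333)
gyro term ω₀×Iω₀ = (0.0192, 0.0108, -0.0108)
τ = I·(Δω/dt) + ω₀×(Iω₀) = (-0.1700, -0.1900, 0.0800)
v₁ − v₀ = (0.15466667, 0.12266667, 0.04800000)
applied force F = (2.9000, 2.3000, 0.9000)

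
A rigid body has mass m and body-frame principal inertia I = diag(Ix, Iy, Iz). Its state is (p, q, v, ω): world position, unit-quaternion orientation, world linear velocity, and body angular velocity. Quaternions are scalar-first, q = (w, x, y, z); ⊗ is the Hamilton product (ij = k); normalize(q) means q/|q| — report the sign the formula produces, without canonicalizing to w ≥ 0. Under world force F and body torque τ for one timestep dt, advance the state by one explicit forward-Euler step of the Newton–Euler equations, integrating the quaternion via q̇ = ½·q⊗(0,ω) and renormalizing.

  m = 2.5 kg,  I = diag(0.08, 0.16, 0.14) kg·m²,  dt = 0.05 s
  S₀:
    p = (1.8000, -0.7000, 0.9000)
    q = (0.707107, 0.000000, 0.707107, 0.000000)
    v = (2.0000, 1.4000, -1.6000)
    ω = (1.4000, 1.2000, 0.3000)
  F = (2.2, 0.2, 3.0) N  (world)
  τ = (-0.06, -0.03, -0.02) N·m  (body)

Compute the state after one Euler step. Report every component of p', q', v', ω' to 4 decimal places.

p' = (1.9000, -0.6300, 0.8200)
q' = (0.6851, 0.0300, 0.7275, -0.0194)
v' = (2.0440, 1.4040, -1.5400)
ω' = (1.3670, 1.1985, 0.2449)

ω×(Iω) gyroscopic = (-0.0072, -0.0252, 0.1344)
α = I⁻¹(τ − ω×Iω) = (-0.6600, -0.0300, -1.1029)
new body rate ω' = (1.3670, 1.1985, 0.2449)
2q̇ = q⊗(0,ω) = (-0.8485284, 1.2020819, 0.8485284, -0.7778177)
q' = normalize(q + ½dt·q⊗(0,ω)) = (0.6851, 0.0300, 0.7275, -0.0194)
p + v·dt = (1.9000, -0.6300, 0.8200)
new velocity v' = (2.0440, 1.4040, -1.5400)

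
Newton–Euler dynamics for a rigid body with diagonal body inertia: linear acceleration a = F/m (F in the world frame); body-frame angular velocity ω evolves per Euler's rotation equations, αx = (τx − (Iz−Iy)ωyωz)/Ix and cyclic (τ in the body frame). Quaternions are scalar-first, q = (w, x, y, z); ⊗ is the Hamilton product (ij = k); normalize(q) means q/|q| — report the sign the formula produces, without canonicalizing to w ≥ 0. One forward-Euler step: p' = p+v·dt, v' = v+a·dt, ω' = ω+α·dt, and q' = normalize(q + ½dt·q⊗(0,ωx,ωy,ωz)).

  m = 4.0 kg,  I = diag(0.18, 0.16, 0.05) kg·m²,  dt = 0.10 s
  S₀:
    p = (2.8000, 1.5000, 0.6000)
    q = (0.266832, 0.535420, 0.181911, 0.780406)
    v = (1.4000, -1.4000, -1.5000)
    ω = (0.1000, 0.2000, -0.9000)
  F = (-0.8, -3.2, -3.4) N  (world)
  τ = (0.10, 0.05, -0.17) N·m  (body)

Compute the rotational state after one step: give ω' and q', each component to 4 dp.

precession coupling ω×(Iω) = (0.0198, -0.0117, -0.0004)
angular accel α = (0.4456, 0.3856, -3.3920)
new body rate ω' = (0.1446, 0.2386, -1.2392)
Hamilton product q⊗(0,ω) = (0.6124412, -0.2931179, 0.6132850, -0.1512559)
q + ½dt·q⊗(0,ω), renormalized = (0.2971, 0.5202, 0.2123, 0.7720)

ω' = (0.1446, 0.2386, -1.2392)
q' = (0.2971, 0.5202, 0.2123, 0.7720)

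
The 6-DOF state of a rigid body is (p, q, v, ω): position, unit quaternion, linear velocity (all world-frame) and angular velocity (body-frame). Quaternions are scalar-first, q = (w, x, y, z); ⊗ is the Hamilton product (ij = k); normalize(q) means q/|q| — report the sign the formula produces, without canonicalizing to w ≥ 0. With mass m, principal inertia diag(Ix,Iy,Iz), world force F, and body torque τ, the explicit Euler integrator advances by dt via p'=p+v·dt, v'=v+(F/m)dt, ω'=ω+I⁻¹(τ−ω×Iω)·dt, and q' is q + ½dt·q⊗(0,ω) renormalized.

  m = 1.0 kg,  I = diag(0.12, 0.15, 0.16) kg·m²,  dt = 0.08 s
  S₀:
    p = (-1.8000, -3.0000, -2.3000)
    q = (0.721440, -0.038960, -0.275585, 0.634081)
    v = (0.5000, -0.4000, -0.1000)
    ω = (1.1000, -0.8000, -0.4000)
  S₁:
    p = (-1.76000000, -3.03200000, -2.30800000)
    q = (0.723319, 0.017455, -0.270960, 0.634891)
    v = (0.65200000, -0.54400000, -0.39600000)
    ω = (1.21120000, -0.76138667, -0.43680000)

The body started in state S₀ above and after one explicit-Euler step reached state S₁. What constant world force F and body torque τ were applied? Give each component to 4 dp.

ω₁ − ω₀ = (0.11120000, 0.03861333, -0.03680000)
precession coupling = (0.0032, 0.0176, -0.0264)
τ = I·(Δω/dt) + ω₀×(Iω₀) = (0.1700, 0.0900, -0.1000)
velocity change Δv = (0.15200000, -0.14400000, -0.29600000)
m·(v₁−v₀)/dt = (1.9000, -1.8000, -3.7000)

F = (1.9000, -1.8000, -3.7000)
τ = (0.1700, 0.0900, -0.1000)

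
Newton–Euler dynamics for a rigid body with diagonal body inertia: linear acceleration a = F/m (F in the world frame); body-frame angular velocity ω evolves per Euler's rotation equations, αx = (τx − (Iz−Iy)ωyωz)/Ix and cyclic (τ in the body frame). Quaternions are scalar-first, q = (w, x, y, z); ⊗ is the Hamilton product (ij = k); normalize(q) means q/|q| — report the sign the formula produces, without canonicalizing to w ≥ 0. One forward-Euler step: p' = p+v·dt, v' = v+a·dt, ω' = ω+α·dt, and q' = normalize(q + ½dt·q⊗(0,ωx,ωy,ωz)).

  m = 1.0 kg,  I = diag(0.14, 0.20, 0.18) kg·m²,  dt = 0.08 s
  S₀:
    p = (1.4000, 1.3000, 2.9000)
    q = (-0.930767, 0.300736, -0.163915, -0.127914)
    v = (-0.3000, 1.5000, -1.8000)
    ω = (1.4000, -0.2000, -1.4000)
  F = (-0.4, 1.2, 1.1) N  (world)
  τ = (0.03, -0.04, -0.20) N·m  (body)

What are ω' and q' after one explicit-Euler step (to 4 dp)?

ω' = (1.4203, -0.2474, -1.4814)
q' = (-0.9531, 0.2560, -0.1463, -0.0688)

angular accel α = (0.2543, -0.5920, -1.0178)
new body rate ω' = (1.4203, -0.2474, -1.4814)
q⊗(0,ω) = (-0.6328930, -1.0991756, 0.4281042, 1.4724076)
updated quaternion q' = (-0.9531, 0.2560, -0.1463, -0.0688)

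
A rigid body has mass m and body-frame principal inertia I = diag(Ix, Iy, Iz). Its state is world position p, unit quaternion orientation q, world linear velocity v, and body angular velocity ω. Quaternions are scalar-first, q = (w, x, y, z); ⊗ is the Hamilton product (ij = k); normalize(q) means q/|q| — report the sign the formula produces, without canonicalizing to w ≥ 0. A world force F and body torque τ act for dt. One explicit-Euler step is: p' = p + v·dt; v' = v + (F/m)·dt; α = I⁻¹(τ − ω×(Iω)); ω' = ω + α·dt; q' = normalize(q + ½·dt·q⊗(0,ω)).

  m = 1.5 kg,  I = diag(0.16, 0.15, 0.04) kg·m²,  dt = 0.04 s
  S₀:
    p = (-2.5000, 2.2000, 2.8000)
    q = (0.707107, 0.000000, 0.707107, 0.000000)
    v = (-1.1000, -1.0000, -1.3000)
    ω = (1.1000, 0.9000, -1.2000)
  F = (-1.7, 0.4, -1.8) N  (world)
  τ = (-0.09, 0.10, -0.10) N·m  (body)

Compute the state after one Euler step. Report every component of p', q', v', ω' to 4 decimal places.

p' = (-2.5440, 2.1600, 2.7480)
q' = (0.6939, -0.0014, 0.7193, -0.0325)
v' = (-1.1453, -0.9893, -1.3480)
ω' = (1.0478, 0.9689, -1.2901)

p + v·dt = (-2.5440, 2.1600, 2.7480)
new velocity v' = (-1.1453, -0.9893, -1.3480)
precession coupling ω×(Iω) = (0.1188, -0.1584, -0.0099)
angular accel α = (-1.3050, 1.7227, -2.2525)
ω + α·dt = (1.0478, 0.9689, -1.2901)
2q̇ = q⊗(0,ω) = (-0.6363963, -0.0707107, 0.6363963, -1.6263461)
q' = normalize(q + ½dt·q⊗(0,ω)) = (0.6939, -0.0014, 0.7193, -0.0325)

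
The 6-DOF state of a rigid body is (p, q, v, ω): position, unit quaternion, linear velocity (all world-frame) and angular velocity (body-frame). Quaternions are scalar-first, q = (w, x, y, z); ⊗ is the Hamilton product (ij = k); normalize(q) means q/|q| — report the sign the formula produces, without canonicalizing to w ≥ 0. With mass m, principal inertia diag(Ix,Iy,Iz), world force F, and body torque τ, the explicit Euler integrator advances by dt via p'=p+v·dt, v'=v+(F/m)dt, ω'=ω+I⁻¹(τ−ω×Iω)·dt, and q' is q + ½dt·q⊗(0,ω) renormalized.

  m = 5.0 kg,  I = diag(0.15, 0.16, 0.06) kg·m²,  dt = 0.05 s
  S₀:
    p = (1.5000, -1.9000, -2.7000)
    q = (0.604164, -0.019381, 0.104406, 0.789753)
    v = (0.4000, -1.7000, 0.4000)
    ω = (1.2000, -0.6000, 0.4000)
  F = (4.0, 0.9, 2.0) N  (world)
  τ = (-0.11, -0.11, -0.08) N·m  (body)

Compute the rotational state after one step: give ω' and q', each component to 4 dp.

ω×(Iω) gyroscopic = (0.0240, 0.0432, -0.0072)
angular accel α = (-0.8933, -0.9575, -1.2133)
ω' = ω + α·dt = (1.1553, -0.6479, 0.3393)
2q̇ = q⊗(0,ω) = (-0.2300004, 1.2406110, 0.5929576, 0.1280070)
q + ½dt·q⊗(0,ω), renormalized = (0.5980, 0.0116, 0.1192, 0.7925)

ω' = (1.1553, -0.6479, 0.3393)
q' = (0.5980, 0.0116, 0.1192, 0.7925)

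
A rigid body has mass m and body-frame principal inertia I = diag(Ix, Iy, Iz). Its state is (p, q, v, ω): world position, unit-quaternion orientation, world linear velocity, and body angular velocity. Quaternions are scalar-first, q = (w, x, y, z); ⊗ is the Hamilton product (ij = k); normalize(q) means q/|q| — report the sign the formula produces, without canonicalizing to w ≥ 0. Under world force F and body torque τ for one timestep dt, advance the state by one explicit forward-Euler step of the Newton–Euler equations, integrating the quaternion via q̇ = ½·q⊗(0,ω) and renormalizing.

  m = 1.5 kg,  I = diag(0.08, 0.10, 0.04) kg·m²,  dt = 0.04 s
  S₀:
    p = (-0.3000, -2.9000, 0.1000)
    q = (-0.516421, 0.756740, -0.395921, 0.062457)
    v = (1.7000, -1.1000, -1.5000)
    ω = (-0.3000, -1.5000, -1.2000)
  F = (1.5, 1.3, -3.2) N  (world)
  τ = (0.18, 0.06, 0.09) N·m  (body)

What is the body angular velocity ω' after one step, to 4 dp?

ω' = (-0.1560, -1.4818, -1.1190)

(τ − ω×Iω)/I = (3.6000, 0.4560, 2.0250)
new body rate ω' = (-0.1560, -1.4818, -1.1190)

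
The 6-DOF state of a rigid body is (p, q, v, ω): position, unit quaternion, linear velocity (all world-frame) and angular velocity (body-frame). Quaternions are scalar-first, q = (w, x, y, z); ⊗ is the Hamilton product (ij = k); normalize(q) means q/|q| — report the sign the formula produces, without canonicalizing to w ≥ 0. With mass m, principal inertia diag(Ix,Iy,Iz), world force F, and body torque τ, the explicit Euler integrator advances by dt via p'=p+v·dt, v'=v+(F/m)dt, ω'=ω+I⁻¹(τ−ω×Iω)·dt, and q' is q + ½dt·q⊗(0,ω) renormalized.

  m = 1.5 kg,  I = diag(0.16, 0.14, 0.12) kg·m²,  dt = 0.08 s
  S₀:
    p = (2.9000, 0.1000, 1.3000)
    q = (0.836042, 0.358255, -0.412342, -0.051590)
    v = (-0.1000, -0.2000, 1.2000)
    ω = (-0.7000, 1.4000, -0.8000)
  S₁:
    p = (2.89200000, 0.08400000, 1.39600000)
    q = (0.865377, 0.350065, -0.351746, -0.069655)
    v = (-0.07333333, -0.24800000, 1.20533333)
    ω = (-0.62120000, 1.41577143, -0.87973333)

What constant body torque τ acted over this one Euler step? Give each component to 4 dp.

τ = (0.1800, 0.0500, -0.1000)

rate change Δω = (0.07880000, 0.01577143, -0.07973333)
I·α + gyro = (0.1800, 0.0500, -0.1000)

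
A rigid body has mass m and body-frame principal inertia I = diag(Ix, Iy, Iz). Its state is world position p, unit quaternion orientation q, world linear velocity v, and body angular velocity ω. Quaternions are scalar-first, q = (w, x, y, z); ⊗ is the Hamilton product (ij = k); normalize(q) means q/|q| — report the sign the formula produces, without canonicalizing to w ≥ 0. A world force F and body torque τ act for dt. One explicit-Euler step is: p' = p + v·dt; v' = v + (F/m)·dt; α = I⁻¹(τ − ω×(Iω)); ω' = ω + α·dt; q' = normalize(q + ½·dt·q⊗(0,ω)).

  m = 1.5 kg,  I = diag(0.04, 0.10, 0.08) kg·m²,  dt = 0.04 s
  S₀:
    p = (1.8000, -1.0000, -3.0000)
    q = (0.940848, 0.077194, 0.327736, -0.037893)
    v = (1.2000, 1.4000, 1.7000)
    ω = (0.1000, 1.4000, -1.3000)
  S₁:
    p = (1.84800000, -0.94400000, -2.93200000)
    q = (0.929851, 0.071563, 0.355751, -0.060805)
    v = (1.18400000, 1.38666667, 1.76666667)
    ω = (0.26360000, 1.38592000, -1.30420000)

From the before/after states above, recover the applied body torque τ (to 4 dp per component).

rate change Δω = (0.16360000, -0.01408000, -0.00420000)
τ = I·(Δω/dt) + ω₀×(Iω₀) = (0.2000, -0.0300, 0.0000)

τ = (0.2000, -0.0300, 0.0000)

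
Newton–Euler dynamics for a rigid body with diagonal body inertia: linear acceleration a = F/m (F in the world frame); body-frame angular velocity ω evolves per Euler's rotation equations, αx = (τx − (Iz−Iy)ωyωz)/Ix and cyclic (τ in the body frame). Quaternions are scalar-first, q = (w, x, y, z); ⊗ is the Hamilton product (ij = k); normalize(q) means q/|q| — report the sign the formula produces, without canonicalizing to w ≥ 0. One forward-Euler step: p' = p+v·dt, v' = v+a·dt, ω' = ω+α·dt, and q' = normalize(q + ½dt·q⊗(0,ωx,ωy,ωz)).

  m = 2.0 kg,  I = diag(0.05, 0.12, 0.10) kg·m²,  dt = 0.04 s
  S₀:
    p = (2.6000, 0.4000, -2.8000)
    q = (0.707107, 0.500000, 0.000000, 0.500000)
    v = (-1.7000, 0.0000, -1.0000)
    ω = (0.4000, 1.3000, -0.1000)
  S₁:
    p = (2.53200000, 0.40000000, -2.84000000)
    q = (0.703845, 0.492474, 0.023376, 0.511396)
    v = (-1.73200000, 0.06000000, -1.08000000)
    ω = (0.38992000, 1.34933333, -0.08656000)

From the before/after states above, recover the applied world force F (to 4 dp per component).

F = (-1.6000, 3.0000, -4.0000)

velocity change Δv = (-0.03200000, 0.06000000, -0.08000000)
m·(v₁−v₀)/dt = (-1.6000, 3.0000, -4.0000)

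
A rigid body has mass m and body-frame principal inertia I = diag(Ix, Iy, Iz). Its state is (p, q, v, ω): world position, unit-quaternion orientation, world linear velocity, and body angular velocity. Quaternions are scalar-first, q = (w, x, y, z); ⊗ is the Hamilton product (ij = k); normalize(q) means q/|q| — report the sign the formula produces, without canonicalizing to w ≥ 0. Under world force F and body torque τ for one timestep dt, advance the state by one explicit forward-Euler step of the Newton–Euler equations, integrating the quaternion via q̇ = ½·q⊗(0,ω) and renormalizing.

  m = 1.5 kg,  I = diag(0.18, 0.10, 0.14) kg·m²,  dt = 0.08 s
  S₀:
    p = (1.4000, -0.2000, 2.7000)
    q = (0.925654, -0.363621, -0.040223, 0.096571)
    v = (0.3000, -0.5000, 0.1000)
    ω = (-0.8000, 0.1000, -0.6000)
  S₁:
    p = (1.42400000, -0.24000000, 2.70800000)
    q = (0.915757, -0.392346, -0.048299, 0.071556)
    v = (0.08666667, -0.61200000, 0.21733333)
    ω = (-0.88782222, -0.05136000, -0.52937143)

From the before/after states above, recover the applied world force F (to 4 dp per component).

F = (-4.0000, -2.1000, 2.2000)

Δv = v₁−v₀ = (-0.21333333, -0.11200000, 0.11733333)
m·(v₁−v₀)/dt = (-4.0000, -2.1000, 2.2000)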